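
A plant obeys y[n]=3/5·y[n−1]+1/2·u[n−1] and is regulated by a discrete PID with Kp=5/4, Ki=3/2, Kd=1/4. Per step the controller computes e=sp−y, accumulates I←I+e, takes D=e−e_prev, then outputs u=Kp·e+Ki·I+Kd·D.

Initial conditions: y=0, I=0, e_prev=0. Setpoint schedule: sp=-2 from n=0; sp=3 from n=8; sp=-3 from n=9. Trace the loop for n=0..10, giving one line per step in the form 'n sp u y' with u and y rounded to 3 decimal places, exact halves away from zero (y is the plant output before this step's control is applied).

(exact arithmetic carried between steps; '≈' marks a value shown rounded to 6 d.p. or computed from one; I and e_prev carry over from the previous line; the table rounds u and y to 3 d.p., halves away from zero)
n=0: y=0, sp=-2, e=sp−y=-2; I=-2, D=e−e_prev=-2; u=5/4·(-2)+3/2·(-2)+1/4·(-2)=-6; next y=3/5·0+1/2·(-6)=-3
n=1: y=-3, sp=-2, e=sp−y=1; I=-1, D=e−e_prev=3; u=5/4·1+3/2·(-1)+1/4·3=0.5; next y=3/5·(-3)+1/2·0.5=-1.55
n=2: y=-1.55, sp=-2, e=sp−y=-0.45; I=-1.45, D=e−e_prev=-1.45; u=5/4·(-0.45)+3/2·(-1.45)+1/4·(-1.45)=-3.1; next y=3/5·(-1.55)+1/2·(-3.1)=-2.48
n=3: y=-2.48, sp=-2, e=sp−y=0.48; I=-0.97, D=e−e_prev=0.93; u=5/4·0.48+3/2·(-0.97)+1/4·0.93=-0.6225; next y=3/5·(-2.48)+1/2·(-0.6225)=-1.79925
n=4: y=-1.79925, sp=-2, e=sp−y=-0.20075; I=-1.17075, D=e−e_prev=-0.68075; u=5/4·(-0.20075)+3/2·(-1.17075)+1/4·(-0.68075)=-2.17725; next y=3/5·(-1.79925)+1/2·(-2.17725)=-2.168175
n=5: y=-2.168175, sp=-2, e=sp−y=0.168175; I=-1.002575, D=e−e_prev=0.368925; u=5/4·0.168175+3/2·(-1.002575)+1/4·0.368925≈-1.201413; next y=3/5·(-2.168175)+1/2·(-1.201413)≈-1.901611
n=6: y≈-1.901611, sp=-2, e=sp−y≈-0.098389; I≈-1.100964, D=e−e_prev≈-0.266564; u=5/4·(-0.098389)+3/2·(-1.100964)+1/4·(-0.266564)≈-1.841073; next y=3/5·(-1.901611)+1/2·(-1.841073)≈-2.061503
n=7: y=-2.061503, sp=-2, e=sp−y=0.061503; I≈-1.039461, D=e−e_prev≈0.159892; u=5/4·0.061503+3/2·(-1.039461)+1/4·0.159892≈-1.442339; next y=3/5·(-2.061503)+1/2·(-1.442339)≈-1.958072
n=8: y≈-1.958072, sp=3, e=sp−y≈4.958072; I≈3.918611, D=e−e_prev≈4.896569; u=5/4·4.958072+3/2·3.918611+1/4·4.896569≈13.299648; next y=3/5·(-1.958072)+1/2·13.299648≈5.474981
n=9: y≈5.474981, sp=-3, e=sp−y≈-8.474981; I≈-4.556370, D=e−e_prev≈-13.433052; u=5/4·(-8.474981)+3/2·(-4.556370)+1/4·(-13.433052)≈-20.786545; next y=3/5·5.474981+1/2·(-20.786545)≈-7.108284
n=10: y≈-7.108284, sp=-3, e=sp−y≈4.108284; I≈-0.448086, D=e−e_prev≈12.583265; u=5/4·4.108284+3/2·(-0.448086)+1/4·12.583265≈7.609041; next y=3/5·(-7.108284)+1/2·7.609041≈-0.460450

0 -2 -6.000 0.000
1 -2 0.500 -3.000
2 -2 -3.100 -1.550
3 -2 -0.623 -2.480
4 -2 -2.177 -1.799
5 -2 -1.201 -2.168
6 -2 -1.841 -1.902
7 -2 -1.442 -2.062
8 3 13.300 -1.958
9 -3 -20.787 5.475
10 -3 7.609 -7.108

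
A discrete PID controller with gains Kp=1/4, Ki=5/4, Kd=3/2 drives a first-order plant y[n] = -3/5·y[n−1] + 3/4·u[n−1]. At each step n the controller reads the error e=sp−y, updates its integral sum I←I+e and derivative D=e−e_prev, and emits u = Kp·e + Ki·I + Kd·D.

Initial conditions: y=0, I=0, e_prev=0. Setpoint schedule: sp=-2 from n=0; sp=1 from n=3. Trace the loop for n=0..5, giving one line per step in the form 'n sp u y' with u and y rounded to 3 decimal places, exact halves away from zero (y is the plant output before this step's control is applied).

0 -2 -6.000 0.000
1 -2 8.000 -4.500
2 -2 -35.225 8.700
3 1 101.216 -31.639
4 1 -302.596 94.895
5 1 906.175 -283.884

(exact arithmetic carried between steps; '≈' marks a value shown rounded to 6 d.p. or computed from one; I and e_prev carry over from the previous line; the table rounds u and y to 3 d.p., halves away from zero)
n=0: y=0, sp=-2, e=sp−y=-2; I=-2, D=e−e_prev=-2; u=1/4·(-2)+5/4·(-2)+3/2·(-2)=-6; next y=-3/5·0+3/4·(-6)=-4.5
n=1: y=-4.5, sp=-2, e=sp−y=2.5; I=0.5, D=e−e_prev=4.5; u=1/4·2.5+5/4·0.5+3/2·4.5=8; next y=-3/5·(-4.5)+3/4·8=8.7
n=2: y=8.7, sp=-2, e=sp−y=-10.7; I=-10.2, D=e−e_prev=-13.2; u=1/4·(-10.7)+5/4·(-10.2)+3/2·(-13.2)=-35.225; next y=-3/5·8.7+3/4·(-35.225)=-31.63875
n=3: y=-31.63875, sp=1, e=sp−y=32.63875; I=22.43875, D=e−e_prev=43.33875; u=1/4·32.63875+5/4·22.43875+3/2·43.33875=101.21625; next y=-3/5·(-31.63875)+3/4·101.21625≈94.895438
n=4: y≈94.895438, sp=1, e=sp−y≈-93.895438; I≈-71.456688, D=e−e_prev≈-126.534188; u=1/4·(-93.895438)+5/4·(-71.456688)+3/2·(-126.534188)≈-302.596; next y=-3/5·94.895438+3/4·(-302.596)≈-283.884263
n=5: y≈-283.884263, sp=1, e=sp−y≈284.884263; I≈213.427575, D=e−e_prev≈378.7797; u=1/4·284.884263+5/4·213.427575+3/2·378.7797≈906.175084; next y=-3/5·(-283.884263)+3/4·906.175084≈849.961871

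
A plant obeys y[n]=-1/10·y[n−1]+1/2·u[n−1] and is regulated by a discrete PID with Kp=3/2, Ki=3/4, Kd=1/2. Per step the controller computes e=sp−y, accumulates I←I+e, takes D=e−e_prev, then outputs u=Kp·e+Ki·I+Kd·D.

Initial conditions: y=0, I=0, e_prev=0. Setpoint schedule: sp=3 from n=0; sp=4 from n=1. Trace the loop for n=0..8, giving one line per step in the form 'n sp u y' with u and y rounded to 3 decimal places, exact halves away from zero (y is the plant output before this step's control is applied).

(exact arithmetic carried between steps; '≈' marks a value shown rounded to 6 d.p. or computed from one; I and e_prev carry over from the previous line; the table rounds u and y to 3 d.p., halves away from zero)
n=0: y=0, sp=3, e=sp−y=3; I=3, D=e−e_prev=3; u=3/2·3+3/4·3+1/2·3=8.25; next y=-1/10·0+1/2·8.25=4.125
n=1: y=4.125, sp=4, e=sp−y=-0.125; I=2.875, D=e−e_prev=-3.125; u=3/2·(-0.125)+3/4·2.875+1/2·(-3.125)=0.40625; next y=-1/10·4.125+1/2·0.40625=-0.209375
n=2: y=-0.209375, sp=4, e=sp−y=4.209375; I=7.084375, D=e−e_prev=4.334375; u=3/2·4.209375+3/4·7.084375+1/2·4.334375≈13.794531; next y=-1/10·(-0.209375)+1/2·13.794531≈6.918203
n=3: y≈6.918203, sp=4, e=sp−y≈-2.918203; I≈4.166172, D=e−e_prev≈-7.127578; u=3/2·(-2.918203)+3/4·4.166172+1/2·(-7.127578)≈-4.816465; next y=-1/10·6.918203+1/2·(-4.816465)≈-3.100053
n=4: y≈-3.100053, sp=4, e=sp−y≈7.100053; I≈11.266225, D=e−e_prev≈10.018256; u=3/2·7.100053+3/4·11.266225+1/2·10.018256≈24.108875; next y=-1/10·(-3.100053)+1/2·24.108875≈12.364443
n=5: y≈12.364443, sp=4, e=sp−y≈-8.364443; I≈2.901782, D=e−e_prev≈-15.464496; u=3/2·(-8.364443)+3/4·2.901782+1/2·(-15.464496)≈-18.102576; next y=-1/10·12.364443+1/2·(-18.102576)≈-10.287732
n=6: y≈-10.287732, sp=4, e=sp−y≈14.287732; I≈17.189514, D=e−e_prev≈22.652175; u=3/2·14.287732+3/4·17.189514+1/2·22.652175≈45.649822; next y=-1/10·(-10.287732)+1/2·45.649822≈23.853684
n=7: y≈23.853684, sp=4, e=sp−y≈-19.853684; I≈-2.664170, D=e−e_prev≈-34.141417; u=3/2·(-19.853684)+3/4·(-2.664170)+1/2·(-34.141417)≈-48.849362; next y=-1/10·23.853684+1/2·(-48.849362)≈-26.810049
n=8: y≈-26.810049, sp=4, e=sp−y≈30.810049; I≈28.145879, D=e−e_prev≈50.663734; u=3/2·30.810049+3/4·28.145879+1/2·50.663734≈92.656351; next y=-1/10·(-26.810049)+1/2·92.656351≈49.009180

0 3 8.250 0.000
1 4 0.406 4.125
2 4 13.795 -0.209
3 4 -4.816 6.918
4 4 24.109 -3.100
5 4 -18.103 12.364
6 4 45.650 -10.288
7 4 -48.849 23.854
8 4 92.656 -26.810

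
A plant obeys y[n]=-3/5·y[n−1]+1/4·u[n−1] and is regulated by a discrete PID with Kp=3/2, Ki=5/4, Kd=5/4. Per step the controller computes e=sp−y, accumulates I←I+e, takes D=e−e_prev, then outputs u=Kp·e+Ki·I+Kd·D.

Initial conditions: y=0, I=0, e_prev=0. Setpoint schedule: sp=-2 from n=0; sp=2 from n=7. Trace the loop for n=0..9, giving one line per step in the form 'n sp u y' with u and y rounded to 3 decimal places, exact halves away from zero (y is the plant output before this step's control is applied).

(exact arithmetic carried between steps; '≈' marks a value shown rounded to 6 d.p. or computed from one; I and e_prev carry over from the previous line; the table rounds u and y to 3 d.p., halves away from zero)
n=0: y=0, sp=-2, e=sp−y=-2; I=-2, D=e−e_prev=-2; u=3/2·(-2)+5/4·(-2)+5/4·(-2)=-8; next y=-3/5·0+1/4·(-8)=-2
n=1: y=-2, sp=-2, e=sp−y=0; I=-2, D=e−e_prev=2; u=3/2·0+5/4·(-2)+5/4·2=0; next y=-3/5·(-2)+1/4·0=1.2
n=2: y=1.2, sp=-2, e=sp−y=-3.2; I=-5.2, D=e−e_prev=-3.2; u=3/2·(-3.2)+5/4·(-5.2)+5/4·(-3.2)=-15.3; next y=-3/5·1.2+1/4·(-15.3)=-4.545
n=3: y=-4.545, sp=-2, e=sp−y=2.545; I=-2.655, D=e−e_prev=5.745; u=3/2·2.545+5/4·(-2.655)+5/4·5.745=7.68; next y=-3/5·(-4.545)+1/4·7.68=4.647
n=4: y=4.647, sp=-2, e=sp−y=-6.647; I=-9.302, D=e−e_prev=-9.192; u=3/2·(-6.647)+5/4·(-9.302)+5/4·(-9.192)=-33.088; next y=-3/5·4.647+1/4·(-33.088)=-11.0602
n=5: y=-11.0602, sp=-2, e=sp−y=9.0602; I=-0.2418, D=e−e_prev=15.7072; u=3/2·9.0602+5/4·(-0.2418)+5/4·15.7072=32.92205; next y=-3/5·(-11.0602)+1/4·32.92205≈14.866633
n=6: y≈14.866633, sp=-2, e=sp−y≈-16.866633; I≈-17.108433, D=e−e_prev≈-25.926833; u=3/2·(-16.866633)+5/4·(-17.108433)+5/4·(-25.926833)≈-79.09403; next y=-3/5·14.866633+1/4·(-79.09403)≈-28.693487
n=7: y=-28.693487, sp=2, e=sp−y=30.693487; I≈13.585055, D=e−e_prev≈47.560120; u=3/2·30.693487+5/4·13.585055+5/4·47.560120≈122.471698; next y=-3/5·(-28.693487)+1/4·122.471698≈47.834017
n=8: y≈47.834017, sp=2, e=sp−y≈-45.834017; I≈-32.248962, D=e−e_prev≈-76.527504; u=3/2·(-45.834017)+5/4·(-32.248962)+5/4·(-76.527504)≈-204.721607; next y=-3/5·47.834017+1/4·(-204.721607)≈-79.880812
n=9: y≈-79.880812, sp=2, e=sp−y≈81.880812; I≈49.631850, D=e−e_prev≈127.714829; u=3/2·81.880812+5/4·49.631850+5/4·127.714829≈344.504566; next y=-3/5·(-79.880812)+1/4·344.504566≈134.054629

0 -2 -8.000 0.000
1 -2 0.000 -2.000
2 -2 -15.300 1.200
3 -2 7.680 -4.545
4 -2 -33.088 4.647
5 -2 32.922 -11.060
6 -2 -79.094 14.867
7 2 122.472 -28.693
8 2 -204.722 47.834
9 2 344.505 -79.881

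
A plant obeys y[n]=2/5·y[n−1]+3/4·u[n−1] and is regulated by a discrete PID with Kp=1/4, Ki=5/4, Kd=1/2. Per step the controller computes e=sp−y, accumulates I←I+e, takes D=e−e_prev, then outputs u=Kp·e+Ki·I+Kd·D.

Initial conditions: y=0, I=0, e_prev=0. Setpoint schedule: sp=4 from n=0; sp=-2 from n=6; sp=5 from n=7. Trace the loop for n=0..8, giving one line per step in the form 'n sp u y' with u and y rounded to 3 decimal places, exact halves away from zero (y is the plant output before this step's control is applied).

0 4 8.000 0.000
1 4 -1.000 6.000
2 4 8.200 1.650
3 4 -1.358 6.810
4 4 7.918 1.706
5 4 -1.596 6.621
6 -2 -4.075 1.451
7 5 13.880 -2.476
8 5 -6.030 9.420

(exact arithmetic carried between steps; '≈' marks a value shown rounded to 6 d.p. or computed from one; I and e_prev carry over from the previous line; the table rounds u and y to 3 d.p., halves away from zero)
n=0: y=0, sp=4, e=sp−y=4; I=4, D=e−e_prev=4; u=1/4·4+5/4·4+1/2·4=8; next y=2/5·0+3/4·8=6
n=1: y=6, sp=4, e=sp−y=-2; I=2, D=e−e_prev=-6; u=1/4·(-2)+5/4·2+1/2·(-6)=-1; next y=2/5·6+3/4·(-1)=1.65
n=2: y=1.65, sp=4, e=sp−y=2.35; I=4.35, D=e−e_prev=4.35; u=1/4·2.35+5/4·4.35+1/2·4.35=8.2; next y=2/5·1.65+3/4·8.2=6.81
n=3: y=6.81, sp=4, e=sp−y=-2.81; I=1.54, D=e−e_prev=-5.16; u=1/4·(-2.81)+5/4·1.54+1/2·(-5.16)=-1.3575; next y=2/5·6.81+3/4·(-1.3575)=1.705875
n=4: y=1.705875, sp=4, e=sp−y=2.294125; I=3.834125, D=e−e_prev=5.104125; u=1/4·2.294125+5/4·3.834125+1/2·5.104125=7.91825; next y=2/5·1.705875+3/4·7.91825≈6.621038
n=5: y≈6.621038, sp=4, e=sp−y≈-2.621038; I≈1.213088, D=e−e_prev≈-4.915163; u=1/4·(-2.621038)+5/4·1.213088+1/2·(-4.915163)≈-1.596481; next y=2/5·6.621038+3/4·(-1.596481)≈1.451054
n=6: y≈1.451054, sp=-2, e=sp−y≈-3.451054; I≈-2.237967, D=e−e_prev≈-0.830017; u=1/4·(-3.451054)+5/4·(-2.237967)+1/2·(-0.830017)≈-4.07523; next y=2/5·1.451054+3/4·(-4.07523)≈-2.476001
n=7: y≈-2.476001, sp=5, e=sp−y≈7.476001; I≈5.238034, D=e−e_prev≈10.927055; u=1/4·7.476001+5/4·5.238034+1/2·10.927055≈13.880071; next y=2/5·(-2.476001)+3/4·13.880071≈9.419653
n=8: y≈9.419653, sp=5, e=sp−y≈-4.419653; I≈0.818382, D=e−e_prev≈-11.895653; u=1/4·(-4.419653)+5/4·0.818382+1/2·(-11.895653)≈-6.029763; next y=2/5·9.419653+3/4·(-6.029763)≈-0.754461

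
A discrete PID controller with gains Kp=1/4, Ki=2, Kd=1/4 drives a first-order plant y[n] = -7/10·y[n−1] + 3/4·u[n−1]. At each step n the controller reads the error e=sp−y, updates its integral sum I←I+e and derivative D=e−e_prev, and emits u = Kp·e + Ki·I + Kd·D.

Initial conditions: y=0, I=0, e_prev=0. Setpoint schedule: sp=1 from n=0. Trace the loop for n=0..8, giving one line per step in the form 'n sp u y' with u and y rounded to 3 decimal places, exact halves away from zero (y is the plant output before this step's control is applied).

0 1 2.500 0.000
1 1 -0.438 1.875
2 1 7.070 -1.641
3 1 -8.757 6.451
4 1 26.200 -11.083
5 1 -50.247 27.409
6 1 117.258 -56.871
7 1 -249.631 127.754
8 1 554.029 -276.651

(exact arithmetic carried between steps; '≈' marks a value shown rounded to 6 d.p. or computed from one; I and e_prev carry over from the previous line; the table rounds u and y to 3 d.p., halves away from zero)
n=0: y=0, sp=1, e=sp−y=1; I=1, D=e−e_prev=1; u=1/4·1+2·1+1/4·1=2.5; next y=-7/10·0+3/4·2.5=1.875
n=1: y=1.875, sp=1, e=sp−y=-0.875; I=0.125, D=e−e_prev=-1.875; u=1/4·(-0.875)+2·0.125+1/4·(-1.875)=-0.4375; next y=-7/10·1.875+3/4·(-0.4375)=-1.640625
n=2: y=-1.640625, sp=1, e=sp−y=2.640625; I=2.765625, D=e−e_prev=3.515625; u=1/4·2.640625+2·2.765625+1/4·3.515625≈7.070313; next y=-7/10·(-1.640625)+3/4·7.070313≈6.451172
n=3: y≈6.451172, sp=1, e=sp−y≈-5.451172; I≈-2.685547, D=e−e_prev≈-8.091797; u=1/4·(-5.451172)+2·(-2.685547)+1/4·(-8.091797)≈-8.756836; next y=-7/10·6.451172+3/4·(-8.756836)≈-11.083447
n=4: y≈-11.083447, sp=1, e=sp−y≈12.083447; I≈9.397900, D=e−e_prev≈17.534619; u=1/4·12.083447+2·9.397900+1/4·17.534619≈26.200317; next y=-7/10·(-11.083447)+3/4·26.200317≈27.408651
n=5: y≈27.408651, sp=1, e=sp−y≈-26.408651; I≈-17.010751, D=e−e_prev≈-38.492098; u=1/4·(-26.408651)+2·(-17.010751)+1/4·(-38.492098)≈-50.246689; next y=-7/10·27.408651+3/4·(-50.246689)≈-56.871072
n=6: y≈-56.871072, sp=1, e=sp−y≈57.871072; I≈40.860322, D=e−e_prev≈84.279724; u=1/4·57.871072+2·40.860322+1/4·84.279724≈117.258342; next y=-7/10·(-56.871072)+3/4·117.258342≈127.753507
n=7: y≈127.753507, sp=1, e=sp−y≈-126.753507; I≈-85.893186, D=e−e_prev≈-184.624580; u=1/4·(-126.753507)+2·(-85.893186)+1/4·(-184.624580)≈-249.630893; next y=-7/10·127.753507+3/4·(-249.630893)≈-276.650625
n=8: y≈-276.650625, sp=1, e=sp−y≈277.650625; I≈191.757439, D=e−e_prev≈404.404133; u=1/4·277.650625+2·191.757439+1/4·404.404133≈554.028568; next y=-7/10·(-276.650625)+3/4·554.028568≈609.176864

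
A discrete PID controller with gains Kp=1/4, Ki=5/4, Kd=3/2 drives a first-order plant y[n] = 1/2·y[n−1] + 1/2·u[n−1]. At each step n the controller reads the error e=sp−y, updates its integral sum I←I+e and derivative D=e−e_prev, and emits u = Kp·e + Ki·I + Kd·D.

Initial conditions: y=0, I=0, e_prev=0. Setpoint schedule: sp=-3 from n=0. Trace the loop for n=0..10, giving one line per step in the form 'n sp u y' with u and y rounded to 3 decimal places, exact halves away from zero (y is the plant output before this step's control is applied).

(exact arithmetic carried between steps; '≈' marks a value shown rounded to 6 d.p. or computed from one; I and e_prev carry over from the previous line; the table rounds u and y to 3 d.p., halves away from zero)
n=0: y=0, sp=-3, e=sp−y=-3; I=-3, D=e−e_prev=-3; u=1/4·(-3)+5/4·(-3)+3/2·(-3)=-9; next y=1/2·0+1/2·(-9)=-4.5
n=1: y=-4.5, sp=-3, e=sp−y=1.5; I=-1.5, D=e−e_prev=4.5; u=1/4·1.5+5/4·(-1.5)+3/2·4.5=5.25; next y=1/2·(-4.5)+1/2·5.25=0.375
n=2: y=0.375, sp=-3, e=sp−y=-3.375; I=-4.875, D=e−e_prev=-4.875; u=1/4·(-3.375)+5/4·(-4.875)+3/2·(-4.875)=-14.25; next y=1/2·0.375+1/2·(-14.25)=-6.9375
n=3: y=-6.9375, sp=-3, e=sp−y=3.9375; I=-0.9375, D=e−e_prev=7.3125; u=1/4·3.9375+5/4·(-0.9375)+3/2·7.3125=10.78125; next y=1/2·(-6.9375)+1/2·10.78125=1.921875
n=4: y=1.921875, sp=-3, e=sp−y=-4.921875; I=-5.859375, D=e−e_prev=-8.859375; u=1/4·(-4.921875)+5/4·(-5.859375)+3/2·(-8.859375)=-21.84375; next y=1/2·1.921875+1/2·(-21.84375)≈-9.960938
n=5: y≈-9.960938, sp=-3, e=sp−y≈6.960938; I≈1.101563, D=e−e_prev≈11.882813; u=1/4·6.960938+5/4·1.101563+3/2·11.882813≈20.941406; next y=1/2·(-9.960938)+1/2·20.941406≈5.490234
n=6: y≈5.490234, sp=-3, e=sp−y≈-8.490234; I≈-7.388672, D=e−e_prev≈-15.451172; u=1/4·(-8.490234)+5/4·(-7.388672)+3/2·(-15.451172)≈-34.535156; next y=1/2·5.490234+1/2·(-34.535156)≈-14.522461
n=7: y≈-14.522461, sp=-3, e=sp−y≈11.522461; I≈4.133789, D=e−e_prev≈20.012695; u=1/4·11.522461+5/4·4.133789+3/2·20.012695≈38.066895; next y=1/2·(-14.522461)+1/2·38.066895≈11.772217
n=8: y≈11.772217, sp=-3, e=sp−y≈-14.772217; I≈-10.638428, D=e−e_prev≈-26.294678; u=1/4·(-14.772217)+5/4·(-10.638428)+3/2·(-26.294678)≈-56.433105; next y=1/2·11.772217+1/2·(-56.433105)≈-22.330444
n=9: y≈-22.330444, sp=-3, e=sp−y≈19.330444; I≈8.692017, D=e−e_prev≈34.102661; u=1/4·19.330444+5/4·8.692017+3/2·34.102661≈66.851624; next y=1/2·(-22.330444)+1/2·66.851624≈22.260590
n=10: y≈22.260590, sp=-3, e=sp−y≈-25.260590; I≈-16.568573, D=e−e_prev≈-44.591034; u=1/4·(-25.260590)+5/4·(-16.568573)+3/2·(-44.591034)≈-93.912415; next y=1/2·22.260590+1/2·(-93.912415)≈-35.825912

0 -3 -9.000 0.000
1 -3 5.250 -4.500
2 -3 -14.250 0.375
3 -3 10.781 -6.938
4 -3 -21.844 1.922
5 -3 20.941 -9.961
6 -3 -34.535 5.490
7 -3 38.067 -14.522
8 -3 -56.433 11.772
9 -3 66.852 -22.330
10 -3 -93.912 22.261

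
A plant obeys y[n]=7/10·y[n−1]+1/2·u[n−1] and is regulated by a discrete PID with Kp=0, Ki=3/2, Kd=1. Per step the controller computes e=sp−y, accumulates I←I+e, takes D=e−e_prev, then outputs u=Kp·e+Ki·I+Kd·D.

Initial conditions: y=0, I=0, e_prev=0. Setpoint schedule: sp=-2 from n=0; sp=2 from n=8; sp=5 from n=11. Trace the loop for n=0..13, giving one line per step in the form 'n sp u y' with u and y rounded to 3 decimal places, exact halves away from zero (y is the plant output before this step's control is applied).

0 -2 -5.000 0.000
1 -2 0.250 -2.500
2 -2 -3.688 -1.625
3 -2 0.016 -2.981
4 -2 -2.124 -2.079
5 -2 -0.007 -2.517
6 -2 -1.548 -1.766
7 -2 -0.537 -2.010
8 2 8.398 -1.676
9 2 -1.508 3.026
10 2 5.809 1.364
11 5 6.363 3.859
12 5 2.510 5.883
13 5 4.484 5.373

(exact arithmetic carried between steps; '≈' marks a value shown rounded to 6 d.p. or computed from one; I and e_prev carry over from the previous line; the table rounds u and y to 3 d.p., halves away from zero)
n=0: y=0, sp=-2, e=sp−y=-2; I=-2, D=e−e_prev=-2; u=0·(-2)+3/2·(-2)+1·(-2)=-5; next y=7/10·0+1/2·(-5)=-2.5
n=1: y=-2.5, sp=-2, e=sp−y=0.5; I=-1.5, D=e−e_prev=2.5; u=0·0.5+3/2·(-1.5)+1·2.5=0.25; next y=7/10·(-2.5)+1/2·0.25=-1.625
n=2: y=-1.625, sp=-2, e=sp−y=-0.375; I=-1.875, D=e−e_prev=-0.875; u=0·(-0.375)+3/2·(-1.875)+1·(-0.875)=-3.6875; next y=7/10·(-1.625)+1/2·(-3.6875)=-2.98125
n=3: y=-2.98125, sp=-2, e=sp−y=0.98125; I=-0.89375, D=e−e_prev=1.35625; u=0·0.98125+3/2·(-0.89375)+1·1.35625=0.015625; next y=7/10·(-2.98125)+1/2·0.015625≈-2.079063
n=4: y≈-2.079063, sp=-2, e=sp−y≈0.079063; I≈-0.814688, D=e−e_prev≈-0.902188; u=0·0.079063+3/2·(-0.814688)+1·(-0.902188)≈-2.124219; next y=7/10·(-2.079063)+1/2·(-2.124219)≈-2.517453
n=5: y≈-2.517453, sp=-2, e=sp−y≈0.517453; I≈-0.297234, D=e−e_prev≈0.438391; u=0·0.517453+3/2·(-0.297234)+1·0.438391≈-0.007461; next y=7/10·(-2.517453)+1/2·(-0.007461)≈-1.765948
n=6: y≈-1.765948, sp=-2, e=sp−y≈-0.234052; I≈-0.531287, D=e−e_prev≈-0.751505; u=0·(-0.234052)+3/2·(-0.531287)+1·(-0.751505)≈-1.548436; next y=7/10·(-1.765948)+1/2·(-1.548436)≈-2.010381
n=7: y≈-2.010381, sp=-2, e=sp−y≈0.010381; I≈-0.520906, D=e−e_prev≈0.244433; u=0·0.010381+3/2·(-0.520906)+1·0.244433≈-0.536925; next y=7/10·(-2.010381)+1/2·(-0.536925)≈-1.675729
n=8: y≈-1.675729, sp=2, e=sp−y≈3.675729; I≈3.154824, D=e−e_prev≈3.665348; u=0·3.675729+3/2·3.154824+1·3.665348≈8.397584; next y=7/10·(-1.675729)+1/2·8.397584≈3.025781
n=9: y≈3.025781, sp=2, e=sp−y≈-1.025781; I≈2.129042, D=e−e_prev≈-4.701511; u=0·(-1.025781)+3/2·2.129042+1·(-4.701511)≈-1.507947; next y=7/10·3.025781+1/2·(-1.507947)≈1.364073
n=10: y≈1.364073, sp=2, e=sp−y≈0.635927; I≈2.764969, D=e−e_prev≈1.661708; u=0·0.635927+3/2·2.764969+1·1.661708≈5.809161; next y=7/10·1.364073+1/2·5.809161≈3.859432
n=11: y≈3.859432, sp=5, e=sp−y≈1.140568; I≈3.905537, D=e−e_prev≈0.504641; u=0·1.140568+3/2·3.905537+1·0.504641≈6.362947; next y=7/10·3.859432+1/2·6.362947≈5.883076
n=12: y≈5.883076, sp=5, e=sp−y≈-0.883076; I≈3.022461, D=e−e_prev≈-2.023644; u=0·(-0.883076)+3/2·3.022461+1·(-2.023644)≈2.510048; next y=7/10·5.883076+1/2·2.510048≈5.373177
n=13: y≈5.373177, sp=5, e=sp−y≈-0.373177; I≈2.649284, D=e−e_prev≈0.509899; u=0·(-0.373177)+3/2·2.649284+1·0.509899≈4.483825; next y=7/10·5.373177+1/2·4.483825≈6.003136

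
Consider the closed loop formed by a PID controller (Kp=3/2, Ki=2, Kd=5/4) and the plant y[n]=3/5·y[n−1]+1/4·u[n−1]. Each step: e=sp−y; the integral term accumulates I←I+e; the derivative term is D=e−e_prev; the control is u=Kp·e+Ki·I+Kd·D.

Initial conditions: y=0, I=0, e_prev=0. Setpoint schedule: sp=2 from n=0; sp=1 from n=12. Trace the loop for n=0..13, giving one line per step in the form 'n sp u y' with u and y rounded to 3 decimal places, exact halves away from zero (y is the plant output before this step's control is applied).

0 2 9.500 0.000
1 2 -0.281 2.375
2 2 6.784 1.355
3 2 1.317 2.509
4 2 4.945 1.835
5 2 2.047 2.337
6 2 4.011 1.914
7 2 2.528 2.151
8 2 3.607 1.922
9 2 2.846 2.055
10 2 3.427 1.945
11 2 3.025 2.024
12 1 -1.421 1.970
13 1 3.253 0.827

(exact arithmetic carried between steps; '≈' marks a value shown rounded to 6 d.p. or computed from one; I and e_prev carry over from the previous line; the table rounds u and y to 3 d.p., halves away from zero)
n=0: y=0, sp=2, e=sp−y=2; I=2, D=e−e_prev=2; u=3/2·2+2·2+5/4·2=9.5; next y=3/5·0+1/4·9.5=2.375
n=1: y=2.375, sp=2, e=sp−y=-0.375; I=1.625, D=e−e_prev=-2.375; u=3/2·(-0.375)+2·1.625+5/4·(-2.375)=-0.28125; next y=3/5·2.375+1/4·(-0.28125)≈1.354688
n=2: y≈1.354688, sp=2, e=sp−y≈0.645313; I≈2.270313, D=e−e_prev≈1.020313; u=3/2·0.645313+2·2.270313+5/4·1.020313≈6.783984; next y=3/5·1.354688+1/4·6.783984≈2.508809
n=3: y≈2.508809, sp=2, e=sp−y≈-0.508809; I≈1.761504, D=e−e_prev≈-1.154121; u=3/2·(-0.508809)+2·1.761504+5/4·(-1.154121)≈1.317144; next y=3/5·2.508809+1/4·1.317144≈1.834571
n=4: y≈1.834571, sp=2, e=sp−y≈0.165429; I≈1.926933, D=e−e_prev≈0.674238; u=3/2·0.165429+2·1.926933+5/4·0.674238≈4.944806; next y=3/5·1.834571+1/4·4.944806≈2.336944
n=5: y≈2.336944, sp=2, e=sp−y≈-0.336944; I≈1.589989, D=e−e_prev≈-0.502373; u=3/2·(-0.336944)+2·1.589989+5/4·(-0.502373)≈2.046595; next y=3/5·2.336944+1/4·2.046595≈1.913815
n=6: y≈1.913815, sp=2, e=sp−y≈0.086185; I≈1.676174, D=e−e_prev≈0.423129; u=3/2·0.086185+2·1.676174+5/4·0.423129≈4.010535; next y=3/5·1.913815+1/4·4.010535≈2.150923
n=7: y≈2.150923, sp=2, e=sp−y≈-0.150923; I≈1.525251, D=e−e_prev≈-0.237108; u=3/2·(-0.150923)+2·1.525251+5/4·(-0.237108)≈2.527732; next y=3/5·2.150923+1/4·2.527732≈1.922487
n=8: y≈1.922487, sp=2, e=sp−y≈0.077513; I≈1.602764, D=e−e_prev≈0.228436; u=3/2·0.077513+2·1.602764+5/4·0.228436≈3.607343; next y=3/5·1.922487+1/4·3.607343≈2.055328
n=9: y≈2.055328, sp=2, e=sp−y≈-0.055328; I≈1.547436, D=e−e_prev≈-0.132841; u=3/2·(-0.055328)+2·1.547436+5/4·(-0.132841)≈2.845829; next y=3/5·2.055328+1/4·2.845829≈1.944654
n=10: y≈1.944654, sp=2, e=sp−y≈0.055346; I≈1.602782, D=e−e_prev≈0.110674; u=3/2·0.055346+2·1.602782+5/4·0.110674≈3.426925; next y=3/5·1.944654+1/4·3.426925≈2.023524
n=11: y≈2.023524, sp=2, e=sp−y≈-0.023524; I≈1.579258, D=e−e_prev≈-0.078870; u=3/2·(-0.023524)+2·1.579258+5/4·(-0.078870)≈3.024644; next y=3/5·2.023524+1/4·3.024644≈1.970275
n=12: y≈1.970275, sp=1, e=sp−y≈-0.970275; I≈0.608983, D=e−e_prev≈-0.946751; u=3/2·(-0.970275)+2·0.608983+5/4·(-0.946751)≈-1.420886; next y=3/5·1.970275+1/4·(-1.420886)≈0.826944
n=13: y≈0.826944, sp=1, e=sp−y≈0.173056; I≈0.782039, D=e−e_prev≈1.143332; u=3/2·0.173056+2·0.782039+5/4·1.143332≈3.252828; next y=3/5·0.826944+1/4·3.252828≈1.309373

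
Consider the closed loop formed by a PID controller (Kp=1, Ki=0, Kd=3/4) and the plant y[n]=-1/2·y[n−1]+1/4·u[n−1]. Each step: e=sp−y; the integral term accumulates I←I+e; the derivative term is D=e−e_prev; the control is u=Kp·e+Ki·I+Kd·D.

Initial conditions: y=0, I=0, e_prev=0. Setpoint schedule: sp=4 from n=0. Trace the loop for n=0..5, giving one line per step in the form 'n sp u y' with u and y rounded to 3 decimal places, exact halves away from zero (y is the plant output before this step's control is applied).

(exact arithmetic carried between steps; '≈' marks a value shown rounded to 6 d.p. or computed from one; I and e_prev carry over from the previous line; the table rounds u and y to 3 d.p., halves away from zero)
n=0: y=0, sp=4, e=sp−y=4; I=4, D=e−e_prev=4; u=1·4+0·4+3/4·4=7; next y=-1/2·0+1/4·7=1.75
n=1: y=1.75, sp=4, e=sp−y=2.25; I=6.25, D=e−e_prev=-1.75; u=1·2.25+0·6.25+3/4·(-1.75)=0.9375; next y=-1/2·1.75+1/4·0.9375=-0.640625
n=2: y=-0.640625, sp=4, e=sp−y=4.640625; I=10.890625, D=e−e_prev=2.390625; u=1·4.640625+0·10.890625+3/4·2.390625≈6.433594; next y=-1/2·(-0.640625)+1/4·6.433594≈1.928711
n=3: y≈1.928711, sp=4, e=sp−y≈2.071289; I≈12.961914, D=e−e_prev≈-2.569336; u=1·2.071289+0·12.961914+3/4·(-2.569336)≈0.144287; next y=-1/2·1.928711+1/4·0.144287≈-0.928284
n=4: y≈-0.928284, sp=4, e=sp−y≈4.928284; I≈17.890198, D=e−e_prev≈2.856995; u=1·4.928284+0·17.890198+3/4·2.856995≈7.071030; next y=-1/2·(-0.928284)+1/4·7.071030≈2.231899
n=5: y≈2.231899, sp=4, e=sp−y≈1.768101; I≈19.658298, D=e−e_prev≈-3.160183; u=1·1.768101+0·19.658298+3/4·(-3.160183)≈-0.602036; next y=-1/2·2.231899+1/4·(-0.602036)≈-1.266459

0 4 7.000 0.000
1 4 0.938 1.750
2 4 6.434 -0.641
3 4 0.144 1.929
4 4 7.071 -0.928
5 4 -0.602 2.232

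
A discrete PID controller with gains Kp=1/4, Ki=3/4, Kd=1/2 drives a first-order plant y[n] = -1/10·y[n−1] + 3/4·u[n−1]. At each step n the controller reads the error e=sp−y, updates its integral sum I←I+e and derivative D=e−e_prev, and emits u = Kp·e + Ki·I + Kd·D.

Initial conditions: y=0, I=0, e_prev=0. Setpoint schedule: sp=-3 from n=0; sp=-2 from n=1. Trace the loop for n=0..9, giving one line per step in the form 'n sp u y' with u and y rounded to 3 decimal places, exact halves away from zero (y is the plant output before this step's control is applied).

0 -3 -4.500 0.000
1 -2 1.313 -3.375
2 -2 -6.889 1.322
3 -2 2.899 -5.299
4 -2 -9.942 2.704
5 -2 6.178 -7.727
6 -2 -14.442 5.406
7 -2 11.738 -11.372
8 -2 -21.592 9.940
9 -2 20.802 -17.188

(exact arithmetic carried between steps; '≈' marks a value shown rounded to 6 d.p. or computed from one; I and e_prev carry over from the previous line; the table rounds u and y to 3 d.p., halves away from zero)
n=0: y=0, sp=-3, e=sp−y=-3; I=-3, D=e−e_prev=-3; u=1/4·(-3)+3/4·(-3)+1/2·(-3)=-4.5; next y=-1/10·0+3/4·(-4.5)=-3.375
n=1: y=-3.375, sp=-2, e=sp−y=1.375; I=-1.625, D=e−e_prev=4.375; u=1/4·1.375+3/4·(-1.625)+1/2·4.375=1.3125; next y=-1/10·(-3.375)+3/4·1.3125=1.321875
n=2: y=1.321875, sp=-2, e=sp−y=-3.321875; I=-4.946875, D=e−e_prev=-4.696875; u=1/4·(-3.321875)+3/4·(-4.946875)+1/2·(-4.696875)≈-6.889063; next y=-1/10·1.321875+3/4·(-6.889063)≈-5.298984
n=3: y≈-5.298984, sp=-2, e=sp−y≈3.298984; I≈-1.647891, D=e−e_prev≈6.620859; u=1/4·3.298984+3/4·(-1.647891)+1/2·6.620859≈2.899258; next y=-1/10·(-5.298984)+3/4·2.899258≈2.704342
n=4: y≈2.704342, sp=-2, e=sp−y≈-4.704342; I≈-6.352232, D=e−e_prev≈-8.003326; u=1/4·(-4.704342)+3/4·(-6.352232)+1/2·(-8.003326)≈-9.941923; next y=-1/10·2.704342+3/4·(-9.941923)≈-7.726876
n=5: y≈-7.726876, sp=-2, e=sp−y≈5.726876; I≈-0.625356, D=e−e_prev≈10.431218; u=1/4·5.726876+3/4·(-0.625356)+1/2·10.431218≈6.178311; next y=-1/10·(-7.726876)+3/4·6.178311≈5.406421
n=6: y≈5.406421, sp=-2, e=sp−y≈-7.406421; I≈-8.031777, D=e−e_prev≈-13.133297; u=1/4·(-7.406421)+3/4·(-8.031777)+1/2·(-13.133297)≈-14.442087; next y=-1/10·5.406421+3/4·(-14.442087)≈-11.372207
n=7: y≈-11.372207, sp=-2, e=sp−y≈9.372207; I≈1.340430, D=e−e_prev≈16.778628; u=1/4·9.372207+3/4·1.340430+1/2·16.778628≈11.737688; next y=-1/10·(-11.372207)+3/4·11.737688≈9.940487
n=8: y≈9.940487, sp=-2, e=sp−y≈-11.940487; I≈-10.600057, D=e−e_prev≈-21.312694; u=1/4·(-11.940487)+3/4·(-10.600057)+1/2·(-21.312694)≈-21.591511; next y=-1/10·9.940487+3/4·(-21.591511)≈-17.187682
n=9: y≈-17.187682, sp=-2, e=sp−y≈15.187682; I≈4.587625, D=e−e_prev≈27.128169; u=1/4·15.187682+3/4·4.587625+1/2·27.128169≈20.801724; next y=-1/10·(-17.187682)+3/4·20.801724≈17.320061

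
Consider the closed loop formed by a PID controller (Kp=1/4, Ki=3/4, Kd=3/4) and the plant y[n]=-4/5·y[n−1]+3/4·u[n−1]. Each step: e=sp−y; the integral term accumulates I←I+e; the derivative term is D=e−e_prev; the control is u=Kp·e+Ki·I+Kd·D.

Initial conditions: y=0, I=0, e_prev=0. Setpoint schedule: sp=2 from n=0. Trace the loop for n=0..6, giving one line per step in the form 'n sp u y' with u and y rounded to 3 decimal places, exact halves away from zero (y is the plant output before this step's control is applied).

(exact arithmetic carried between steps; '≈' marks a value shown rounded to 6 d.p. or computed from one; I and e_prev carry over from the previous line; the table rounds u and y to 3 d.p., halves away from zero)
n=0: y=0, sp=2, e=sp−y=2; I=2, D=e−e_prev=2; u=1/4·2+3/4·2+3/4·2=3.5; next y=-4/5·0+3/4·3.5=2.625
n=1: y=2.625, sp=2, e=sp−y=-0.625; I=1.375, D=e−e_prev=-2.625; u=1/4·(-0.625)+3/4·1.375+3/4·(-2.625)=-1.09375; next y=-4/5·2.625+3/4·(-1.09375)≈-2.920313
n=2: y≈-2.920313, sp=2, e=sp−y≈4.920313; I≈6.295313, D=e−e_prev≈5.545313; u=1/4·4.920313+3/4·6.295313+3/4·5.545313≈10.110547; next y=-4/5·(-2.920313)+3/4·10.110547≈9.919160
n=3: y≈9.919160, sp=2, e=sp−y≈-7.919160; I≈-1.623848, D=e−e_prev≈-12.839473; u=1/4·(-7.919160)+3/4·(-1.623848)+3/4·(-12.839473)≈-12.827280; next y=-4/5·9.919160+3/4·(-12.827280)≈-17.555788
n=4: y≈-17.555788, sp=2, e=sp−y≈19.555788; I≈17.931941, D=e−e_prev≈27.474948; u=1/4·19.555788+3/4·17.931941+3/4·27.474948≈38.944114; next y=-4/5·(-17.555788)+3/4·38.944114≈43.252716
n=5: y≈43.252716, sp=2, e=sp−y≈-41.252716; I≈-23.320775, D=e−e_prev≈-60.808504; u=1/4·(-41.252716)+3/4·(-23.320775)+3/4·(-60.808504)≈-73.410139; next y=-4/5·43.252716+3/4·(-73.410139)≈-89.659777
n=6: y≈-89.659777, sp=2, e=sp−y≈91.659777; I≈68.339002, D=e−e_prev≈132.912493; u=1/4·91.659777+3/4·68.339002+3/4·132.912493≈173.853565; next y=-4/5·(-89.659777)+3/4·173.853565≈202.117996

0 2 3.500 0.000
1 2 -1.094 2.625
2 2 10.111 -2.920
3 2 -12.827 9.919
4 2 38.944 -17.556
5 2 -73.410 43.253
6 2 173.854 -89.660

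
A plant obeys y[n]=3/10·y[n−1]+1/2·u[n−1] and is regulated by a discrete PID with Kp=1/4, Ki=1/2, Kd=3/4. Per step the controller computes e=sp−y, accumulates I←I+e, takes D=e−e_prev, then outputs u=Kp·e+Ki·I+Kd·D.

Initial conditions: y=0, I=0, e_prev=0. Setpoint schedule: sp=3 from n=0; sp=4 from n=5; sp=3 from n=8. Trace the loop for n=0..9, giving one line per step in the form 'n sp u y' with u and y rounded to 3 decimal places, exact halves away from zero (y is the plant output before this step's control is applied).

(exact arithmetic carried between steps; '≈' marks a value shown rounded to 6 d.p. or computed from one; I and e_prev carry over from the previous line; the table rounds u and y to 3 d.p., halves away from zero)
n=0: y=0, sp=3, e=sp−y=3; I=3, D=e−e_prev=3; u=1/4·3+1/2·3+3/4·3=4.5; next y=3/10·0+1/2·4.5=2.25
n=1: y=2.25, sp=3, e=sp−y=0.75; I=3.75, D=e−e_prev=-2.25; u=1/4·0.75+1/2·3.75+3/4·(-2.25)=0.375; next y=3/10·2.25+1/2·0.375=0.8625
n=2: y=0.8625, sp=3, e=sp−y=2.1375; I=5.8875, D=e−e_prev=1.3875; u=1/4·2.1375+1/2·5.8875+3/4·1.3875=4.51875; next y=3/10·0.8625+1/2·4.51875=2.518125
n=3: y=2.518125, sp=3, e=sp−y=0.481875; I=6.369375, D=e−e_prev=-1.655625; u=1/4·0.481875+1/2·6.369375+3/4·(-1.655625)≈2.063438; next y=3/10·2.518125+1/2·2.063438≈1.787156
n=4: y≈1.787156, sp=3, e=sp−y≈1.212844; I≈7.582219, D=e−e_prev≈0.730969; u=1/4·1.212844+1/2·7.582219+3/4·0.730969≈4.642547; next y=3/10·1.787156+1/2·4.642547≈2.857420
n=5: y≈2.857420, sp=4, e=sp−y≈1.142580; I≈8.724798, D=e−e_prev≈-0.070264; u=1/4·1.142580+1/2·8.724798+3/4·(-0.070264)≈4.595346; next y=3/10·2.857420+1/2·4.595346≈3.154899
n=6: y≈3.154899, sp=4, e=sp−y≈0.845101; I≈9.569899, D=e−e_prev≈-0.297479; u=1/4·0.845101+1/2·9.569899+3/4·(-0.297479)≈4.773116; next y=3/10·3.154899+1/2·4.773116≈3.333028
n=7: y≈3.333028, sp=4, e=sp−y≈0.666972; I≈10.236872, D=e−e_prev≈-0.178128; u=1/4·0.666972+1/2·10.236872+3/4·(-0.178128)≈5.151583; next y=3/10·3.333028+1/2·5.151583≈3.575700
n=8: y≈3.575700, sp=3, e=sp−y≈-0.575700; I≈9.661172, D=e−e_prev≈-1.242672; u=1/4·(-0.575700)+1/2·9.661172+3/4·(-1.242672)≈3.754657; next y=3/10·3.575700+1/2·3.754657≈2.950038
n=9: y≈2.950038, sp=3, e=sp−y≈0.049962; I≈9.711134, D=e−e_prev≈0.625661; u=1/4·0.049962+1/2·9.711134+3/4·0.625661≈5.337303; next y=3/10·2.950038+1/2·5.337303≈3.553663

0 3 4.500 0.000
1 3 0.375 2.250
2 3 4.519 0.863
3 3 2.063 2.518
4 3 4.643 1.787
5 4 4.595 2.857
6 4 4.773 3.155
7 4 5.152 3.333
8 3 3.755 3.576
9 3 5.337 2.950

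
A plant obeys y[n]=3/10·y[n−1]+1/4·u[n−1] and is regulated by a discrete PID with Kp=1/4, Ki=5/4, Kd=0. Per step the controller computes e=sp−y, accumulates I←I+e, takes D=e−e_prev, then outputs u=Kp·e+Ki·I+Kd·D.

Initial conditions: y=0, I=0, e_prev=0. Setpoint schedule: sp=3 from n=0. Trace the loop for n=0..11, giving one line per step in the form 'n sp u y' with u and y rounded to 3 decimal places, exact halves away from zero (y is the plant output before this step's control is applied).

0 3 4.500 0.000
1 3 6.563 1.125
2 3 7.627 1.978
3 3 8.121 2.500
4 3 8.326 2.780
5 3 8.397 2.915
6 3 8.415 2.974
7 3 8.415 2.996
8 3 8.410 3.002
9 3 8.406 3.003
10 3 8.403 3.002
11 3 8.401 3.001

(exact arithmetic carried between steps; '≈' marks a value shown rounded to 6 d.p. or computed from one; I and e_prev carry over from the previous line; the table rounds u and y to 3 d.p., halves away from zero)
n=0: y=0, sp=3, e=sp−y=3; I=3, D=e−e_prev=3; u=1/4·3+5/4·3+0·3=4.5; next y=3/10·0+1/4·4.5=1.125
n=1: y=1.125, sp=3, e=sp−y=1.875; I=4.875, D=e−e_prev=-1.125; u=1/4·1.875+5/4·4.875+0·(-1.125)=6.5625; next y=3/10·1.125+1/4·6.5625=1.978125
n=2: y=1.978125, sp=3, e=sp−y=1.021875; I=5.896875, D=e−e_prev=-0.853125; u=1/4·1.021875+5/4·5.896875+0·(-0.853125)≈7.626563; next y=3/10·1.978125+1/4·7.626563≈2.500078
n=3: y≈2.500078, sp=3, e=sp−y≈0.499922; I≈6.396797, D=e−e_prev≈-0.521953; u=1/4·0.499922+5/4·6.396797+0·(-0.521953)≈8.120977; next y=3/10·2.500078+1/4·8.120977≈2.780268
n=4: y≈2.780268, sp=3, e=sp−y≈0.219732; I≈6.616529, D=e−e_prev≈-0.280189; u=1/4·0.219732+5/4·6.616529+0·(-0.280189)≈8.325595; next y=3/10·2.780268+1/4·8.325595≈2.915479
n=5: y≈2.915479, sp=3, e=sp−y≈0.084521; I≈6.701050, D=e−e_prev≈-0.135211; u=1/4·0.084521+5/4·6.701050+0·(-0.135211)≈8.397443; next y=3/10·2.915479+1/4·8.397443≈2.974004
n=6: y≈2.974004, sp=3, e=sp−y≈0.025996; I≈6.727046, D=e−e_prev≈-0.058526; u=1/4·0.025996+5/4·6.727046+0·(-0.058526)≈8.415306; next y=3/10·2.974004+1/4·8.415306≈2.996028
n=7: y≈2.996028, sp=3, e=sp−y≈0.003972; I≈6.731018, D=e−e_prev≈-0.022023; u=1/4·0.003972+5/4·6.731018+0·(-0.022023)≈8.414765; next y=3/10·2.996028+1/4·8.414765≈3.002500
n=8: y≈3.002500, sp=3, e=sp−y≈-0.002500; I≈6.728518, D=e−e_prev≈-0.006472; u=1/4·(-0.002500)+5/4·6.728518+0·(-0.006472)≈8.410023; next y=3/10·3.002500+1/4·8.410023≈3.003256
n=9: y≈3.003256, sp=3, e=sp−y≈-0.003256; I≈6.725263, D=e−e_prev≈-0.000756; u=1/4·(-0.003256)+5/4·6.725263+0·(-0.000756)≈8.405764; next y=3/10·3.003256+1/4·8.405764≈3.002418
n=10: y≈3.002418, sp=3, e=sp−y≈-0.002418; I≈6.722845, D=e−e_prev≈0.000838; u=1/4·(-0.002418)+5/4·6.722845+0·0.000838≈8.402952; next y=3/10·3.002418+1/4·8.402952≈3.001463
n=11: y≈3.001463, sp=3, e=sp−y≈-0.001463; I≈6.721382, D=e−e_prev≈0.000955; u=1/4·(-0.001463)+5/4·6.721382+0·0.000955≈8.401361; next y=3/10·3.001463+1/4·8.401361≈3.000779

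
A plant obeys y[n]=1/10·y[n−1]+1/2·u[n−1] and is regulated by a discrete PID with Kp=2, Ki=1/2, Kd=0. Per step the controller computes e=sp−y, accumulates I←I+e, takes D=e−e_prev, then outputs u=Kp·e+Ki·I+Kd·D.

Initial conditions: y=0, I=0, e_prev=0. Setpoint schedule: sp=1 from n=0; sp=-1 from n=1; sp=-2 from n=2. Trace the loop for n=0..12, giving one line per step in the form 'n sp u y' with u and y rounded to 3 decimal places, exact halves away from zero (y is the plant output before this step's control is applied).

0 1 2.500 0.000
1 -1 -5.125 1.250
2 -2 0.469 -2.438
3 -2 -5.383 -0.009
4 -2 0.329 -2.692
5 -2 -5.794 -0.105
6 -2 0.265 -2.907
7 -2 -6.154 -0.158
8 -2 0.262 -3.093
9 -2 -6.478 -0.178
10 -2 0.308 -3.257
11 -2 -6.777 -0.172
12 -2 0.393 -3.405

(exact arithmetic carried between steps; '≈' marks a value shown rounded to 6 d.p. or computed from one; I and e_prev carry over from the previous line; the table rounds u and y to 3 d.p., halves away from zero)
n=0: y=0, sp=1, e=sp−y=1; I=1, D=e−e_prev=1; u=2·1+1/2·1+0·1=2.5; next y=1/10·0+1/2·2.5=1.25
n=1: y=1.25, sp=-1, e=sp−y=-2.25; I=-1.25, D=e−e_prev=-3.25; u=2·(-2.25)+1/2·(-1.25)+0·(-3.25)=-5.125; next y=1/10·1.25+1/2·(-5.125)=-2.4375
n=2: y=-2.4375, sp=-2, e=sp−y=0.4375; I=-0.8125, D=e−e_prev=2.6875; u=2·0.4375+1/2·(-0.8125)+0·2.6875=0.46875; next y=1/10·(-2.4375)+1/2·0.46875=-0.009375
n=3: y=-0.009375, sp=-2, e=sp−y=-1.990625; I=-2.803125, D=e−e_prev=-2.428125; u=2·(-1.990625)+1/2·(-2.803125)+0·(-2.428125)≈-5.382813; next y=1/10·(-0.009375)+1/2·(-5.382813)≈-2.692344
n=4: y≈-2.692344, sp=-2, e=sp−y≈0.692344; I≈-2.110781, D=e−e_prev≈2.682969; u=2·0.692344+1/2·(-2.110781)+0·2.682969≈0.329297; next y=1/10·(-2.692344)+1/2·0.329297≈-0.104586
n=5: y≈-0.104586, sp=-2, e=sp−y≈-1.895414; I≈-4.006195, D=e−e_prev≈-2.587758; u=2·(-1.895414)+1/2·(-4.006195)+0·(-2.587758)≈-5.793926; next y=1/10·(-0.104586)+1/2·(-5.793926)≈-2.907421
n=6: y≈-2.907421, sp=-2, e=sp−y≈0.907421; I≈-3.098774, D=e−e_prev≈2.802836; u=2·0.907421+1/2·(-3.098774)+0·2.802836≈0.265456; next y=1/10·(-2.907421)+1/2·0.265456≈-0.158014
n=7: y≈-0.158014, sp=-2, e=sp−y≈-1.841986; I≈-4.940760, D=e−e_prev≈-2.749407; u=2·(-1.841986)+1/2·(-4.940760)+0·(-2.749407)≈-6.154352; next y=1/10·(-0.158014)+1/2·(-6.154352)≈-3.092977
n=8: y≈-3.092977, sp=-2, e=sp−y≈1.092977; I≈-3.847782, D=e−e_prev≈2.934963; u=2·1.092977+1/2·(-3.847782)+0·2.934963≈0.262063; next y=1/10·(-3.092977)+1/2·0.262063≈-0.178266
n=9: y≈-0.178266, sp=-2, e=sp−y≈-1.821734; I≈-5.669516, D=e−e_prev≈-2.914711; u=2·(-1.821734)+1/2·(-5.669516)+0·(-2.914711)≈-6.478226; next y=1/10·(-0.178266)+1/2·(-6.478226)≈-3.256940
n=10: y≈-3.256940, sp=-2, e=sp−y≈1.256940; I≈-4.412577, D=e−e_prev≈3.078673; u=2·1.256940+1/2·(-4.412577)+0·3.078673≈0.307591; next y=1/10·(-3.256940)+1/2·0.307591≈-0.171899
n=11: y≈-0.171899, sp=-2, e=sp−y≈-1.828101; I≈-6.240678, D=e−e_prev≈-3.085041; u=2·(-1.828101)+1/2·(-6.240678)+0·(-3.085041)≈-6.776542; next y=1/10·(-0.171899)+1/2·(-6.776542)≈-3.405461
n=12: y≈-3.405461, sp=-2, e=sp−y≈1.405461; I≈-4.835217, D=e−e_prev≈3.233562; u=2·1.405461+1/2·(-4.835217)+0·3.233562≈0.393313; next y=1/10·(-3.405461)+1/2·0.393313≈-0.143890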